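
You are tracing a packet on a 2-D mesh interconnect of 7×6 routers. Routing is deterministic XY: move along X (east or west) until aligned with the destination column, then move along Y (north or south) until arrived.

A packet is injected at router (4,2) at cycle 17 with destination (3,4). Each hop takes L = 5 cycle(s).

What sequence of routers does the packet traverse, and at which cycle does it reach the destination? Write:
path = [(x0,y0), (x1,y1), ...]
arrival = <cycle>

src (4,2)  cyc=17
W→(3,2)  cyc=22
N→(3,3)  cyc=27
N→(3,4)  cyc=32

path = [(4,2), (3,2), (3,3), (3,4)]
arrival = 32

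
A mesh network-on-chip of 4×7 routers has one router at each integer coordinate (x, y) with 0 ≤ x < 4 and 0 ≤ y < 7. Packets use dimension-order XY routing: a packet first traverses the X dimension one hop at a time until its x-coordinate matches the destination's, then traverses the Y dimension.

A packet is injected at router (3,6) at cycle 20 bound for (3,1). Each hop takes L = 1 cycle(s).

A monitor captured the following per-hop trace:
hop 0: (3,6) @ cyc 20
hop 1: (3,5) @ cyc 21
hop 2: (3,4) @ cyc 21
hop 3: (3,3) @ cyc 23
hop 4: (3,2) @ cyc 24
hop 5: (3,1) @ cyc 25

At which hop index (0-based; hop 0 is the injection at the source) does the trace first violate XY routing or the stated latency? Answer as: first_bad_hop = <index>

  1: Δx=+0 Δy=-1 Δt=1 [ok]
  2: Δx=+0 Δy=-1 Δt=0 [BAD: Δcyc=0≠L]

first_bad_hop = 2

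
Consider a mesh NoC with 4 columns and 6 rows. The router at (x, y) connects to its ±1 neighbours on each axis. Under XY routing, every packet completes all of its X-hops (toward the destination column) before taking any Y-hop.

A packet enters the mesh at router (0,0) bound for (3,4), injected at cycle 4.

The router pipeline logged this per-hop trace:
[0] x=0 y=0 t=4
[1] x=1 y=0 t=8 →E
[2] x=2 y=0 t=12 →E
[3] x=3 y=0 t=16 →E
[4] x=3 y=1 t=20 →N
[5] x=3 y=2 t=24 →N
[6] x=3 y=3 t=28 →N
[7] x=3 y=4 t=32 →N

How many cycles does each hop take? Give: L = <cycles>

L = 4

Between hops 0 and 1 the cycle counter advances 8 − 4 = 4.
One hop costs L cycles, so L = 4.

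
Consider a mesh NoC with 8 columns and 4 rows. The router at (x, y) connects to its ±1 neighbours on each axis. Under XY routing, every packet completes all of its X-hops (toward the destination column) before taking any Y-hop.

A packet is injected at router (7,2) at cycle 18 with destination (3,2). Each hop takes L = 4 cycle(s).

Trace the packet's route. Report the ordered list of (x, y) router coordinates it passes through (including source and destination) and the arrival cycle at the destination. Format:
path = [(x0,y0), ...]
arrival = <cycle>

path = [(7,2), (6,2), (5,2), (4,2), (3,2)]
arrival = 34

[0] x=7 y=2 t=18
[1] x=6 y=2 t=22 →W
[2] x=5 y=2 t=26 →W
[3] x=4 y=2 t=30 →W
[4] x=3 y=2 t=34 →W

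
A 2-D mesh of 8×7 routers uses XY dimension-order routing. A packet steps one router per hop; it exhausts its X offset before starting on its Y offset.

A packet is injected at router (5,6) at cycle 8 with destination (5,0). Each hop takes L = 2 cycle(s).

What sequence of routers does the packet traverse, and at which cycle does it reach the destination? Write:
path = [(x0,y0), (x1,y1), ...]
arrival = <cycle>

#0 — 5,6 | c8
#1 — 5,5 | c10 | S
#2 — 5,4 | c12 | S
#3 — 5,3 | c14 | S
#4 — 5,2 | c16 | S
#5 — 5,1 | c18 | S
#6 — 5,0 | c20 | S

path = [(5,6), (5,5), (5,4), (5,3), (5,2), (5,1), (5,0)]
arrival = 20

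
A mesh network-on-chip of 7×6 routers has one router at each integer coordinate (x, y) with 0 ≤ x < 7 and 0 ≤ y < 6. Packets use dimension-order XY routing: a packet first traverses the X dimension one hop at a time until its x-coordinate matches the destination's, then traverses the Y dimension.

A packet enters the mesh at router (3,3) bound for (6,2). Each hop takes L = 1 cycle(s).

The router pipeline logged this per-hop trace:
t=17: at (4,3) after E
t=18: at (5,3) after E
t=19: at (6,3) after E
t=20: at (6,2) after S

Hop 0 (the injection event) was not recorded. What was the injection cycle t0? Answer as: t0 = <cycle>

t0 = 16

The first recorded entry is hop 1 at cycle 17.
So t0 = 17 − 1·1 = 16.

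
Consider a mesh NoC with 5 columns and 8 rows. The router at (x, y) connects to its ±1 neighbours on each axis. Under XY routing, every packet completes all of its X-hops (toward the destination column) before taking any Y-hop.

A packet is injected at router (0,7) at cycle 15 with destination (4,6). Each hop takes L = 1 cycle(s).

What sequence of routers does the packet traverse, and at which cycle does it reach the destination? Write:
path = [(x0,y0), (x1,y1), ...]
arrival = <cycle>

[0] x=0 y=7 t=15
[1] x=1 y=7 t=16 →E
[2] x=2 y=7 t=17 →E
[3] x=3 y=7 t=18 →E
[4] x=4 y=7 t=19 →E
[5] x=4 y=6 t=20 →S

path = [(0,7), (1,7), (2,7), (3,7), (4,7), (4,6)]
arrival = 20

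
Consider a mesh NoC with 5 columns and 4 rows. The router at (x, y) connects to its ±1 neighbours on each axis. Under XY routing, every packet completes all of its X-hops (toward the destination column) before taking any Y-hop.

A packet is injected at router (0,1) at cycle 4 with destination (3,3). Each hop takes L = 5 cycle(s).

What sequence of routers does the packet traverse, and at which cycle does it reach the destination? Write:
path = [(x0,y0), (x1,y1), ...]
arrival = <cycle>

[0] x=0 y=1 t=4
[1] x=1 y=1 t=9 →E
[2] x=2 y=1 t=14 →E
[3] x=3 y=1 t=19 →E
[4] x=3 y=2 t=24 →N
[5] x=3 y=3 t=29 →N

path = [(0,1), (1,1), (2,1), (3,1), (3,2), (3,3)]
arrival = 29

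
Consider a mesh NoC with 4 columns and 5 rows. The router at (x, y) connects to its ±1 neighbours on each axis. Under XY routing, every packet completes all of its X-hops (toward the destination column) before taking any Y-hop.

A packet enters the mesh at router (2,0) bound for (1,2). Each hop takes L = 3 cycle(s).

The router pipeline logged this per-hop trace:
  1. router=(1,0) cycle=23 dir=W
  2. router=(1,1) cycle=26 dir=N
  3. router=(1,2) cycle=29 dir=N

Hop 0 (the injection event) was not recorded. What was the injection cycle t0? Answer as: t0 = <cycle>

t0 = 20

cyc[1] = 23 and cyc[k] = t0 + k·L for every k.
t0 = cyc[1] − L = 23 − 3 = 20.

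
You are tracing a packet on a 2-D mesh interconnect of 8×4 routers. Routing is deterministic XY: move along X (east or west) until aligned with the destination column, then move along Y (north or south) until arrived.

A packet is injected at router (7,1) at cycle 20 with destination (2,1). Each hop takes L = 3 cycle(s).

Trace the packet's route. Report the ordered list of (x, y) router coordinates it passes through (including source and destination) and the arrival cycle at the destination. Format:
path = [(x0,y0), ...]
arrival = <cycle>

path = [(7,1), (6,1), (5,1), (4,1), (3,1), (2,1)]
arrival = 35

[0] x=7 y=1 t=20
[1] x=6 y=1 t=23 →W
[2] x=5 y=1 t=26 →W
[3] x=4 y=1 t=29 →W
[4] x=3 y=1 t=32 →W
[5] x=2 y=1 t=35 →W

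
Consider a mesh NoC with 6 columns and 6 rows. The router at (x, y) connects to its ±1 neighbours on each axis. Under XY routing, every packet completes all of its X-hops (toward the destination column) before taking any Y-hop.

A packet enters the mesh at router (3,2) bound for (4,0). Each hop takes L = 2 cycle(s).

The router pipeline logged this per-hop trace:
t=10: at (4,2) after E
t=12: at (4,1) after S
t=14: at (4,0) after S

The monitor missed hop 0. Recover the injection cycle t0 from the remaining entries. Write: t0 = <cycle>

Hop 1 reached at cycle 10; hop k is at t0 + k·L.
Therefore t0 = 10 − L = 8.

t0 = 8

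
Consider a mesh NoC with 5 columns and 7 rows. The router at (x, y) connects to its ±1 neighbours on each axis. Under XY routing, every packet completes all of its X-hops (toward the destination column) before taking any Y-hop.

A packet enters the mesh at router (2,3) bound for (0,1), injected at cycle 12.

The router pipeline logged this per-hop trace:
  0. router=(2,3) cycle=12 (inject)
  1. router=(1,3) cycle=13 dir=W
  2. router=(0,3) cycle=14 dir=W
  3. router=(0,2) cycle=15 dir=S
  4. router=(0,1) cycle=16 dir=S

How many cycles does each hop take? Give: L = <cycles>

Between hops 0 and 1 the cycle counter advances 13 − 12 = 1.
One hop costs L cycles, so L = 1.

L = 1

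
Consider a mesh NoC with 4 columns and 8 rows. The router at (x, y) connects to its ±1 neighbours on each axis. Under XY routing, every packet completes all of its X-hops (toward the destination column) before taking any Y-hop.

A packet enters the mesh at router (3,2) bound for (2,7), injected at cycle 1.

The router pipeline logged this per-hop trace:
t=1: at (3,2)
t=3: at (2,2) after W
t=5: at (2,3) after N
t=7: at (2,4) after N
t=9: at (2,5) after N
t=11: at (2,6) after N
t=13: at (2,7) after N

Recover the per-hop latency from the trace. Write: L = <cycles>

L = 2

Between hops 0 and 1 the cycle counter advances 3 − 1 = 2.
Each hop adds L, hence L = 2.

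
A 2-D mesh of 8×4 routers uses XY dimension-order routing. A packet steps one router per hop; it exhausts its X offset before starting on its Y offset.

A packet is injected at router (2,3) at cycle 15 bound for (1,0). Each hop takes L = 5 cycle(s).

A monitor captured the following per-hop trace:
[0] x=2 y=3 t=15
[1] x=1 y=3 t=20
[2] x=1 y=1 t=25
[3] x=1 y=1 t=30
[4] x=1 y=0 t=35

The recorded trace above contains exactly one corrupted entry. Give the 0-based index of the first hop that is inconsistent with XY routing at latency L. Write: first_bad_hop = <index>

hop 1: step (-1,+0), +5 cyc — ok
hop 2: step (+0,-2), +5 cyc — BAD: non-unit step

first_bad_hop = 2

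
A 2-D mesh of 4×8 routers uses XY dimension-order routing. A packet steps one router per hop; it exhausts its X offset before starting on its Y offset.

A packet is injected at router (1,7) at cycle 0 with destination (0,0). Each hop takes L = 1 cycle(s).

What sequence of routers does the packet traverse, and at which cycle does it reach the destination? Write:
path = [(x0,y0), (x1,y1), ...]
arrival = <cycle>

[0] x=1 y=7 t=0
[1] x=0 y=7 t=1 →W
[2] x=0 y=6 t=2 →S
[3] x=0 y=5 t=3 →S
[4] x=0 y=4 t=4 →S
[5] x=0 y=3 t=5 →S
[6] x=0 y=2 t=6 →S
[7] x=0 y=1 t=7 →S
[8] x=0 y=0 t=8 →S

path = [(1,7), (0,7), (0,6), (0,5), (0,4), (0,3), (0,2), (0,1), (0,0)]
arrival = 8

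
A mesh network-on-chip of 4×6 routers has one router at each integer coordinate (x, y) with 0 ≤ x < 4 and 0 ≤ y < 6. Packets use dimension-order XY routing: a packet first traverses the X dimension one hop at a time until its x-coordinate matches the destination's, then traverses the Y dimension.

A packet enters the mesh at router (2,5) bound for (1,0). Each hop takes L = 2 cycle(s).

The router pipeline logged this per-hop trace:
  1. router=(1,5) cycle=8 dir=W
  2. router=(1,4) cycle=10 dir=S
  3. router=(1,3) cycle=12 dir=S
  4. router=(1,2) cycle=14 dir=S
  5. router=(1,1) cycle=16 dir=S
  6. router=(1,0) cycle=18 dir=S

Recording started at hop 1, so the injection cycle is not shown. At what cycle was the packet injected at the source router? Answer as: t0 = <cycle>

cyc[1] = 8 and cyc[k] = t0 + k·L for every k.
So t0 = 8 − 1·2 = 6.

t0 = 6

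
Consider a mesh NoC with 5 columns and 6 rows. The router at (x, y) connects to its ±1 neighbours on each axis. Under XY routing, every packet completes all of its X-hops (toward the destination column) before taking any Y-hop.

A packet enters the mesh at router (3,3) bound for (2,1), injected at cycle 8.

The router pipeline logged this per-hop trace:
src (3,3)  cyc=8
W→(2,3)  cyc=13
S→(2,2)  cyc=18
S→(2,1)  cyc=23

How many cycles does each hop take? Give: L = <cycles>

cyc[1] − cyc[0] = 13 − 8 = 5.
That increment is L by definition: L = 5.

L = 5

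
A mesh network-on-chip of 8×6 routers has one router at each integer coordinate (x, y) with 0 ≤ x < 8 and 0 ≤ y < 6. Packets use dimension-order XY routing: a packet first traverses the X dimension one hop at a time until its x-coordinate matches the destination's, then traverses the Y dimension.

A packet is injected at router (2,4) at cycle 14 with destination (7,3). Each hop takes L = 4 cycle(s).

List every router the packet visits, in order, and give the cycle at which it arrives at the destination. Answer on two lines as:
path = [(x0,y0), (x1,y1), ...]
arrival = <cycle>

path = [(2,4), (3,4), (4,4), (5,4), (6,4), (7,4), (7,3)]
arrival = 38

hop 0: (2,4) @ cyc 14
hop 1: (3,4) @ cyc 18  [E]
hop 2: (4,4) @ cyc 22  [E]
hop 3: (5,4) @ cyc 26  [E]
hop 4: (6,4) @ cyc 30  [E]
hop 5: (7,4) @ cyc 34  [E]
hop 6: (7,3) @ cyc 38  [S]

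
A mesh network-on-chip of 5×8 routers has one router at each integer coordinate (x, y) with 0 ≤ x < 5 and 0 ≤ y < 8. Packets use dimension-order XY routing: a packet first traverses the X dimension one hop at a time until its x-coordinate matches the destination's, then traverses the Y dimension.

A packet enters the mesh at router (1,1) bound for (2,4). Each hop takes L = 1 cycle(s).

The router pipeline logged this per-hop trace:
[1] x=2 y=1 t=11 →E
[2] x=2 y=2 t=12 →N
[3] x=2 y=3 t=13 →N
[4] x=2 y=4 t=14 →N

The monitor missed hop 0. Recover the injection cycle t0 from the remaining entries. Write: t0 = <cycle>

The first recorded entry is hop 1 at cycle 11.
t0 = cyc[1] − L = 11 − 1 = 10.

t0 = 10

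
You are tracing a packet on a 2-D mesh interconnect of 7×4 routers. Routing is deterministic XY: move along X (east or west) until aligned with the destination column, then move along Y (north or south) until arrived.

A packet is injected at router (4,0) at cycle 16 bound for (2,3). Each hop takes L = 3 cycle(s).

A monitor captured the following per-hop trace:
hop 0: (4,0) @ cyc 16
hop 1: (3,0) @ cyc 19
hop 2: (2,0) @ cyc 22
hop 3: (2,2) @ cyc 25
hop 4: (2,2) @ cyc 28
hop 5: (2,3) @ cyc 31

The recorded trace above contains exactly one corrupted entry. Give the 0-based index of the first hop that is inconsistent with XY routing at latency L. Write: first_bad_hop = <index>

first_bad_hop = 3

[1] (-1,+0) / 3c ⇒ ok
[2] (-1,+0) / 3c ⇒ ok
[3] (+0,+2) / 3c ⇒ BAD: non-unit step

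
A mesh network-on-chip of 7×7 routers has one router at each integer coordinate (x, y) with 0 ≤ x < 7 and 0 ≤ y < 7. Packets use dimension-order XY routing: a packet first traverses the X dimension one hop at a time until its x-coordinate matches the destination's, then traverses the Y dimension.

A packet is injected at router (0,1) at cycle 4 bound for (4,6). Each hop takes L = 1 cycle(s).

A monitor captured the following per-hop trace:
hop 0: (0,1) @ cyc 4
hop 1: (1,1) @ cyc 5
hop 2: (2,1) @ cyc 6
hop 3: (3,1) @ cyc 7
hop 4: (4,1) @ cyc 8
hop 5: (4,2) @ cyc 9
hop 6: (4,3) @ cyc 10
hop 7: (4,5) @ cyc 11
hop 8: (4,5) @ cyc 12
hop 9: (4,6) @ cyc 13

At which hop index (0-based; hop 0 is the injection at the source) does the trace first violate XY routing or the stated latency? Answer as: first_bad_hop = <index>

first_bad_hop = 7

hop 1: step (+1,+0), +1 cyc — ok
hop 2: step (+1,+0), +1 cyc — ok
hop 3: step (+1,+0), +1 cyc — ok
hop 4: step (+1,+0), +1 cyc — ok
hop 5: step (+0,+1), +1 cyc — ok
hop 6: step (+0,+1), +1 cyc — ok
hop 7: step (+0,+2), +1 cyc — BAD: non-unit step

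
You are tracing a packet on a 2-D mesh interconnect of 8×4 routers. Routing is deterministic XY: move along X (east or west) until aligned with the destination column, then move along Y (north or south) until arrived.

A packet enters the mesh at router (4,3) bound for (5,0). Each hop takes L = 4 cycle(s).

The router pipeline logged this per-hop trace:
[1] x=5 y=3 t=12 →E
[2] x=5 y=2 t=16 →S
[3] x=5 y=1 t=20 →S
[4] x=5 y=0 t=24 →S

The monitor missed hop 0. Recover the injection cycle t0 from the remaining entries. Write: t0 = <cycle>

t0 = 8

cyc[1] = 12 and cyc[k] = t0 + k·L for every k.
t0 = cyc[1] − L = 12 − 4 = 8.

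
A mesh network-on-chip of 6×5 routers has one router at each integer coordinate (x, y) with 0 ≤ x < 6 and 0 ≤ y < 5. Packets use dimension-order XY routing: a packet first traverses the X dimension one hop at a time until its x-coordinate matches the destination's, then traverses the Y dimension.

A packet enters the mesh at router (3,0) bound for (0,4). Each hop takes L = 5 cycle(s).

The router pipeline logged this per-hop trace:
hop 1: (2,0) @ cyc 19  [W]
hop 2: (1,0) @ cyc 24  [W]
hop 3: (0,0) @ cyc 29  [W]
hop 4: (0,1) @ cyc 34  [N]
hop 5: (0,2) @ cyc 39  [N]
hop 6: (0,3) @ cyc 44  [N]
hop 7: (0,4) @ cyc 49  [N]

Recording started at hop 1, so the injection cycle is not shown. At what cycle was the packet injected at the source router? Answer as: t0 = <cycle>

t0 = 14

cyc[1] = 19 and cyc[k] = t0 + k·L for every k.
Therefore t0 = 19 − L = 14.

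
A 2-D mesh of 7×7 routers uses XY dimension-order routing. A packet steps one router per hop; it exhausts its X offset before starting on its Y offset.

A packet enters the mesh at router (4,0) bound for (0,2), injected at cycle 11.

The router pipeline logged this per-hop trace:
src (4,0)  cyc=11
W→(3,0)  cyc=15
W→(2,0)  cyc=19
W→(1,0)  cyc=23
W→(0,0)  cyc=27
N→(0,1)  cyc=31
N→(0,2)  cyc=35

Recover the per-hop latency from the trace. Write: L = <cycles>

Between hops 0 and 1 the cycle counter advances 15 − 11 = 4.
That increment is L by definition: L = 4.

L = 4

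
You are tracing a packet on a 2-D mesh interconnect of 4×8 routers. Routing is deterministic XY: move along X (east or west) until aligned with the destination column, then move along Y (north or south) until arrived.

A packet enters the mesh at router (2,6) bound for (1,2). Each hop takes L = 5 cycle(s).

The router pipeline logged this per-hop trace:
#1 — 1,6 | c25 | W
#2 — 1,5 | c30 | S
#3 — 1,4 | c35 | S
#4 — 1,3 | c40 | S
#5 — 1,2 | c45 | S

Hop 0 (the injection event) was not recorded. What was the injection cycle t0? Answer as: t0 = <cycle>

cyc[1] = 25 and cyc[k] = t0 + k·L for every k.
t0 = cyc[1] − L = 25 − 5 = 20.

t0 = 20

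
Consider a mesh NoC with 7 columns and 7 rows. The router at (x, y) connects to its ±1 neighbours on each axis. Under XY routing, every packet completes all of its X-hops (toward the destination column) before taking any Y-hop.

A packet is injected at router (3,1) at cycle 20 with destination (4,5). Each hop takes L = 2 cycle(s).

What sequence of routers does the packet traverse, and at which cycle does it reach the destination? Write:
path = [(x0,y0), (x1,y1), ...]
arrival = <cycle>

path = [(3,1), (4,1), (4,2), (4,3), (4,4), (4,5)]
arrival = 30

t=20: at (3,1)
t=22: at (4,1) after E
t=24: at (4,2) after N
t=26: at (4,3) after N
t=28: at (4,4) after N
t=30: at (4,5) after N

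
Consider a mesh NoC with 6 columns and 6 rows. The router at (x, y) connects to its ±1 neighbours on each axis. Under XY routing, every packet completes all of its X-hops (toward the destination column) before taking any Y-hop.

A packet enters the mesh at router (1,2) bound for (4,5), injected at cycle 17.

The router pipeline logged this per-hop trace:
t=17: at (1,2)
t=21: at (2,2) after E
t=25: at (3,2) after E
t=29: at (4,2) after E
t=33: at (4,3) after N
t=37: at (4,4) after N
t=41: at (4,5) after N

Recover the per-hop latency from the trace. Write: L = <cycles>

L = 4

Δcyc across hop 0→1: 21 − 17 = 4.
Each hop adds L, hence L = 4.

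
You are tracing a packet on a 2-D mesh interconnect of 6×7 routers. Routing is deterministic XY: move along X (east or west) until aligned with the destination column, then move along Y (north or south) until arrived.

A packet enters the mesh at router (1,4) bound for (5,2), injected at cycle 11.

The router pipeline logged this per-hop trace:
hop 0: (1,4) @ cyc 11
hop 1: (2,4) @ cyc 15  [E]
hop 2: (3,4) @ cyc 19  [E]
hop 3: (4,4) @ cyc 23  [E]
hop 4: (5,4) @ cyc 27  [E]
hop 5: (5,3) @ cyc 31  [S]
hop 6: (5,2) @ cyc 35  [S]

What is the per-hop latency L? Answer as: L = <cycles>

L = 4

From hop 0 (11) to hop 1 (15): +4 cycles.
That increment is L by definition: L = 4.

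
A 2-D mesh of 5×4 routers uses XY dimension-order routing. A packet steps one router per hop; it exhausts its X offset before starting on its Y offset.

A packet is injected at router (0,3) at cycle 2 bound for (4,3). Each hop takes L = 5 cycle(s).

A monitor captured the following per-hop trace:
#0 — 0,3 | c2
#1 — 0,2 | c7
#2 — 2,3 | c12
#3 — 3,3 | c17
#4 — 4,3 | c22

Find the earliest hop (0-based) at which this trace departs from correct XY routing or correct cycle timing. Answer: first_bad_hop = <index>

  1: Δx=+0 Δy=-1 Δt=5 [BAD: Y-move but x=0≠4]

first_bad_hop = 1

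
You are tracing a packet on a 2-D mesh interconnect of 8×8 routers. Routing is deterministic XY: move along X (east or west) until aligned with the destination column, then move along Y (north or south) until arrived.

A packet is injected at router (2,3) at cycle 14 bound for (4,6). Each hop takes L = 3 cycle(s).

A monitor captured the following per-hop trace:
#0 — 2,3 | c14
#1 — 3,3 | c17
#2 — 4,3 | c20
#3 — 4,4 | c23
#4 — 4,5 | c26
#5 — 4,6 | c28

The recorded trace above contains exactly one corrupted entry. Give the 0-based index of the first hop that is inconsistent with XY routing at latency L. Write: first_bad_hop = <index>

[1] (+1,+0) / 3c ⇒ ok
[2] (+1,+0) / 3c ⇒ ok
[3] (+0,+1) / 3c ⇒ ok
[4] (+0,+1) / 3c ⇒ ok
[5] (+0,+1) / 2c ⇒ BAD: Δcyc=2≠L

first_bad_hop = 5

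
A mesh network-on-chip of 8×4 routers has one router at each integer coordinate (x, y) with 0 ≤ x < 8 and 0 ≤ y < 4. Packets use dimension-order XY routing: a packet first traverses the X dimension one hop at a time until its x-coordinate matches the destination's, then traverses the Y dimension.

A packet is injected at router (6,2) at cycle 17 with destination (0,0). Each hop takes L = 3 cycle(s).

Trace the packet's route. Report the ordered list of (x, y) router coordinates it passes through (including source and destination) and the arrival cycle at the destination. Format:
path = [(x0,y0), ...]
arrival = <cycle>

src (6,2)  cyc=17
W→(5,2)  cyc=20
W→(4,2)  cyc=23
W→(3,2)  cyc=26
W→(2,2)  cyc=29
W→(1,2)  cyc=32
W→(0,2)  cyc=35
S→(0,1)  cyc=38
S→(0,0)  cyc=41

path = [(6,2), (5,2), (4,2), (3,2), (2,2), (1,2), (0,2), (0,1), (0,0)]
arrival = 41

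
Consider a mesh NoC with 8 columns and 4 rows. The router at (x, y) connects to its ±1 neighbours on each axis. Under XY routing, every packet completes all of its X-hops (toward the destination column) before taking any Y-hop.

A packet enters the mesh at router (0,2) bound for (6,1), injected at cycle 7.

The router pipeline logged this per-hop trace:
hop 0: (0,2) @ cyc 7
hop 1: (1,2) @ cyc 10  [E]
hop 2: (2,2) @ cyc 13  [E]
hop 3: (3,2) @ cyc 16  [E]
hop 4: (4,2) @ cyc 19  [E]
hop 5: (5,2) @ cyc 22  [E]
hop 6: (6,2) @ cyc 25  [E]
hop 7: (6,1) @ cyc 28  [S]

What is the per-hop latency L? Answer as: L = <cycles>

L = 3

cyc[1] − cyc[0] = 10 − 7 = 3.
Per-hop latency L = Δcyc = 3.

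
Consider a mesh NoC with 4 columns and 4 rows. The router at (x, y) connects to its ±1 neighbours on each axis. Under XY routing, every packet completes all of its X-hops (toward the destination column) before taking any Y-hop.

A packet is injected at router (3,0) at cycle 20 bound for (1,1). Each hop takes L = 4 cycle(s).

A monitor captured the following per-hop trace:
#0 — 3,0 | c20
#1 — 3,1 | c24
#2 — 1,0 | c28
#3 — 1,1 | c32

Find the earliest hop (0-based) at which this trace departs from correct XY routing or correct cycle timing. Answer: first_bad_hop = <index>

[1] (+0,+1) / 4c ⇒ BAD: Y-move but x=3≠1

first_bad_hop = 1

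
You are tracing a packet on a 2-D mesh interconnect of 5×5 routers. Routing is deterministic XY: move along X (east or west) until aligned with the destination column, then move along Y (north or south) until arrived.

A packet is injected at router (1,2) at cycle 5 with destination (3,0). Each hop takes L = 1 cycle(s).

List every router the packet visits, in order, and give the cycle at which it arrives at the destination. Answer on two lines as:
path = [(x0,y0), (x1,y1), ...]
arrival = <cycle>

  0. router=(1,2) cycle=5 (inject)
  1. router=(2,2) cycle=6 dir=E
  2. router=(3,2) cycle=7 dir=E
  3. router=(3,1) cycle=8 dir=S
  4. router=(3,0) cycle=9 dir=S

path = [(1,2), (2,2), (3,2), (3,1), (3,0)]
arrival = 9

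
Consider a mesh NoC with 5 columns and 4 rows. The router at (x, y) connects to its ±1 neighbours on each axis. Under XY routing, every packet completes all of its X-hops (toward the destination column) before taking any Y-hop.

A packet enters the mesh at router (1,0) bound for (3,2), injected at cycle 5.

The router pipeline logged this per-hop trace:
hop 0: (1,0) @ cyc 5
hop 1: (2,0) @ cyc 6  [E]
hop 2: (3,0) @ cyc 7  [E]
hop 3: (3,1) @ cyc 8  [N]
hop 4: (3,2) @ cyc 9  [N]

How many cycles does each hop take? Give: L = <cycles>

From hop 0 (5) to hop 1 (6): +1 cycles.
That increment is L by definition: L = 1.

L = 1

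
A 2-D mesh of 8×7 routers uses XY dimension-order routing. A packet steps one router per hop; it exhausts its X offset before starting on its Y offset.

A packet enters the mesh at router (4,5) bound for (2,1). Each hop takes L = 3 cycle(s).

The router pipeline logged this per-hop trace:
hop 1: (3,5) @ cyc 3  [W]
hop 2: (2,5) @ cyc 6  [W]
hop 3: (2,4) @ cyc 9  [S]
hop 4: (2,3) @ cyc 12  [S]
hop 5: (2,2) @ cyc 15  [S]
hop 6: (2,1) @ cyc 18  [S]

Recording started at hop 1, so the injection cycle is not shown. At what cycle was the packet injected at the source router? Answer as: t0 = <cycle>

t0 = 0

cyc[1] = 3 and cyc[k] = t0 + k·L for every k.
So t0 = 3 − 1·3 = 0.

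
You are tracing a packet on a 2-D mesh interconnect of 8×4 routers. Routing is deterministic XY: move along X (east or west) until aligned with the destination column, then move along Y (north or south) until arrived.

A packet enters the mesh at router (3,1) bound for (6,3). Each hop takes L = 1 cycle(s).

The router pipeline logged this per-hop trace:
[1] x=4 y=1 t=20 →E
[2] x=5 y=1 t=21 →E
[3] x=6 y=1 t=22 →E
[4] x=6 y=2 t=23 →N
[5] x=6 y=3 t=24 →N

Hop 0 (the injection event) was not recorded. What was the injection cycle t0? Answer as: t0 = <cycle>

t0 = 19

Hop 1 reached at cycle 20; hop k is at t0 + k·L.
So t0 = 20 − 1·1 = 19.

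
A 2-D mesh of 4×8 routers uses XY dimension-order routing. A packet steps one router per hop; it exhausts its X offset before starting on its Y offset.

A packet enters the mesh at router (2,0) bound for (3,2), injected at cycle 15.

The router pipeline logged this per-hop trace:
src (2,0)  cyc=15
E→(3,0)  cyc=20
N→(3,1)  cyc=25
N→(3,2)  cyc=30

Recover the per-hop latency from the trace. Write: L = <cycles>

Between hops 0 and 1 the cycle counter advances 20 − 15 = 5.
One hop costs L cycles, so L = 5.

L = 5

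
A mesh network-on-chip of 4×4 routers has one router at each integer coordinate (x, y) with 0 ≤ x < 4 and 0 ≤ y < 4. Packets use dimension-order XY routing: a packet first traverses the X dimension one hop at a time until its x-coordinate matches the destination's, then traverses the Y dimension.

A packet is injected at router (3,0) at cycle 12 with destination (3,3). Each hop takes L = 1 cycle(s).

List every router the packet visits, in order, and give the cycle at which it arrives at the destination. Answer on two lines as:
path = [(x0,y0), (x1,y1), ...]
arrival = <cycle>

t=12: at (3,0)
t=13: at (3,1) after N
t=14: at (3,2) after N
t=15: at (3,3) after N

path = [(3,0), (3,1), (3,2), (3,3)]
arrival = 15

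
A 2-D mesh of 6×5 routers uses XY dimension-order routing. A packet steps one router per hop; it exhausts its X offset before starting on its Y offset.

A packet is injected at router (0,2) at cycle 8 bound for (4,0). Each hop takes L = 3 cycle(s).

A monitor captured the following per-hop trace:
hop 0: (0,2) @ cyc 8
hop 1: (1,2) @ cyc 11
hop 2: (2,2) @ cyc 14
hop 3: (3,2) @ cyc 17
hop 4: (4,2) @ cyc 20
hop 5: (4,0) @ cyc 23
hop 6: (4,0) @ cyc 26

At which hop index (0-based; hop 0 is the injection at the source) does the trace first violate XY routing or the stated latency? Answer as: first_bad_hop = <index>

first_bad_hop = 5

hop 1: step (+1,+0), +3 cyc — ok
hop 2: step (+1,+0), +3 cyc — ok
hop 3: step (+1,+0), +3 cyc — ok
hop 4: step (+1,+0), +3 cyc — ok
hop 5: step (+0,-2), +3 cyc — BAD: non-unit step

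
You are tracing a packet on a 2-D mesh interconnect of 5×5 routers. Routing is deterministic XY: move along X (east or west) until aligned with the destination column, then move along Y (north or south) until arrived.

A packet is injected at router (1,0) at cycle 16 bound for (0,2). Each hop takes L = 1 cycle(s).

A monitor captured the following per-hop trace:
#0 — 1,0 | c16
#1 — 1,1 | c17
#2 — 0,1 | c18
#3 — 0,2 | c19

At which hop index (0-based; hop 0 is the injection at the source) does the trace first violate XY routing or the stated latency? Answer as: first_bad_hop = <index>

first_bad_hop = 1

check 1→ d=(0,1) cyc+1: BAD: Y-move but x=1≠0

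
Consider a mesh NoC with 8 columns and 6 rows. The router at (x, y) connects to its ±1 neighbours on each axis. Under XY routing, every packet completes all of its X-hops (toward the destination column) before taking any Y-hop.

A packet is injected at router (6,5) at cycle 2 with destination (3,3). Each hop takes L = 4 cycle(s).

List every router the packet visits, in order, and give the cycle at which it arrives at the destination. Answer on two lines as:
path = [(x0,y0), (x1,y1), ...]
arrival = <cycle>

t=2: at (6,5)
t=6: at (5,5) after W
t=10: at (4,5) after W
t=14: at (3,5) after W
t=18: at (3,4) after S
t=22: at (3,3) after S

path = [(6,5), (5,5), (4,5), (3,5), (3,4), (3,3)]
arrival = 22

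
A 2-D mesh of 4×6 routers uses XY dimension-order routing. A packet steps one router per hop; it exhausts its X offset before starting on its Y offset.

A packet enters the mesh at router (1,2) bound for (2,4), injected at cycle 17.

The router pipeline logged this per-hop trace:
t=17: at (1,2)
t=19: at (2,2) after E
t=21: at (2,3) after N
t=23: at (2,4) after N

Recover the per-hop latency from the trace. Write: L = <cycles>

L = 2

cyc[1] − cyc[0] = 19 − 17 = 2.
Per-hop latency L = Δcyc = 2.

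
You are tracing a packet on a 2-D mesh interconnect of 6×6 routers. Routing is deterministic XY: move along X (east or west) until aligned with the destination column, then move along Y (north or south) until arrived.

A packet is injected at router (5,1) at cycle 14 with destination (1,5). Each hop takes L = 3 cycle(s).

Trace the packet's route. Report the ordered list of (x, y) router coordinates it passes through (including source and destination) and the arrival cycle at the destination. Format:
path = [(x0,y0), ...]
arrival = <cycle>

path = [(5,1), (4,1), (3,1), (2,1), (1,1), (1,2), (1,3), (1,4), (1,5)]
arrival = 38

t=14: at (5,1)
t=17: at (4,1) after W
t=20: at (3,1) after W
t=23: at (2,1) after W
t=26: at (1,1) after W
t=29: at (1,2) after N
t=32: at (1,3) after N
t=35: at (1,4) after N
t=38: at (1,5) after N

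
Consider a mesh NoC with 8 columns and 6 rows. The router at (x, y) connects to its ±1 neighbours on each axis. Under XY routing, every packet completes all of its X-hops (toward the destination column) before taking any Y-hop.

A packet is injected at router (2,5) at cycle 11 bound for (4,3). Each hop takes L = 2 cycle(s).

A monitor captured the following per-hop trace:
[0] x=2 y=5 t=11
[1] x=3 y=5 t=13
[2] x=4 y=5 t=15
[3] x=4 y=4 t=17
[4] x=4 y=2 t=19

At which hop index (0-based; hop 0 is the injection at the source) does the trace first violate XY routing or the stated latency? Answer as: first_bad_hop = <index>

  1: Δx=+1 Δy=+0 Δt=2 [ok]
  2: Δx=+1 Δy=+0 Δt=2 [ok]
  3: Δx=+0 Δy=-1 Δt=2 [ok]
  4: Δx=+0 Δy=-2 Δt=2 [BAD: non-unit step]

first_bad_hop = 4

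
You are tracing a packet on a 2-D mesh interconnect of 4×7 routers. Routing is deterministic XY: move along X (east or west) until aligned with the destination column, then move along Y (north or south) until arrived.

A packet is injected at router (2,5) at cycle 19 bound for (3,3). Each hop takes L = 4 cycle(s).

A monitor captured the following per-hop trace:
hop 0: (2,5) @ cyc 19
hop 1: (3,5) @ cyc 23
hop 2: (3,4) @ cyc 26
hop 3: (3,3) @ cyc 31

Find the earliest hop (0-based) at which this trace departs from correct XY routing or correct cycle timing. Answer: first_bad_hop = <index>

first_bad_hop = 2

hop 1: step (+1,+0), +4 cyc — ok
hop 2: step (+0,-1), +3 cyc — BAD: Δcyc=3≠L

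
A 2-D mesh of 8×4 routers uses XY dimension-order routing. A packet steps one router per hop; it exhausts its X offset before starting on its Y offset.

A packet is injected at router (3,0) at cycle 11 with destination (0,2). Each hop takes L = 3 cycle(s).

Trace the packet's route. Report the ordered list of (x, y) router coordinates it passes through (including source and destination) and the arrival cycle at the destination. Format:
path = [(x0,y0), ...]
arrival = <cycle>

src (3,0)  cyc=11
W→(2,0)  cyc=14
W→(1,0)  cyc=17
W→(0,0)  cyc=20
N→(0,1)  cyc=23
N→(0,2)  cyc=26

path = [(3,0), (2,0), (1,0), (0,0), (0,1), (0,2)]
arrival = 26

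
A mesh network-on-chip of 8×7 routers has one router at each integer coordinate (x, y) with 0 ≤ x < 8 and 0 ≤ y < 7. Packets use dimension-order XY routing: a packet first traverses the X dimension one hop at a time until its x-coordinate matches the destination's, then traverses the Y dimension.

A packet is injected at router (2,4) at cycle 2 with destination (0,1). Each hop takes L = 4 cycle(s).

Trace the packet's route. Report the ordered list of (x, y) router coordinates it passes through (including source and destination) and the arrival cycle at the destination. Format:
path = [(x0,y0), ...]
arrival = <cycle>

path = [(2,4), (1,4), (0,4), (0,3), (0,2), (0,1)]
arrival = 22

src (2,4)  cyc=2
W→(1,4)  cyc=6
W→(0,4)  cyc=10
S→(0,3)  cyc=14
S→(0,2)  cyc=18
S→(0,1)  cyc=22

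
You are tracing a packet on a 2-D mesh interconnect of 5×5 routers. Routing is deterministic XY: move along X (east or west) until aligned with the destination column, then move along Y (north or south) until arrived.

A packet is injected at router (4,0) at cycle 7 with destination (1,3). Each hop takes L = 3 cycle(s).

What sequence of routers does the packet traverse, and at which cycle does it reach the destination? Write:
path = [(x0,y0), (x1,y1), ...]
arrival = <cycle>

  0. router=(4,0) cycle=7 (inject)
  1. router=(3,0) cycle=10 dir=W
  2. router=(2,0) cycle=13 dir=W
  3. router=(1,0) cycle=16 dir=W
  4. router=(1,1) cycle=19 dir=N
  5. router=(1,2) cycle=22 dir=N
  6. router=(1,3) cycle=25 dir=N

path = [(4,0), (3,0), (2,0), (1,0), (1,1), (1,2), (1,3)]
arrival = 25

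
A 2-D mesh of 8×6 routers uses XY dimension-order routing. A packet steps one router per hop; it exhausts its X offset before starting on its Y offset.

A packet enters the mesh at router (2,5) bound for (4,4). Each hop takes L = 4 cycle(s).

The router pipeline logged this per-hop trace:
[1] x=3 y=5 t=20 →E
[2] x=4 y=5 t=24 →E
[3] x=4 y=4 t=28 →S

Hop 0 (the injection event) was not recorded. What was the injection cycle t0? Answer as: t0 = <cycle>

The first recorded entry is hop 1 at cycle 20.
Therefore t0 = 20 − L = 16.

t0 = 16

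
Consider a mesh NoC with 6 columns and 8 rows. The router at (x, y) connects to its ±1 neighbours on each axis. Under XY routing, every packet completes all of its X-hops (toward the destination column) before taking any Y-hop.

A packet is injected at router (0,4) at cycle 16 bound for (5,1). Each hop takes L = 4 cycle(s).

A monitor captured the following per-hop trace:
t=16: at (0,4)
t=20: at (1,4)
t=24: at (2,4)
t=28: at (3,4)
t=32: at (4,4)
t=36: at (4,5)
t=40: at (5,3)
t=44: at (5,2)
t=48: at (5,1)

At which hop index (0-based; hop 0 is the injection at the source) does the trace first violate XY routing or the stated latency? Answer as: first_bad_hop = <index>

first_bad_hop = 5

check 1→ d=(1,0) cyc+4: ok
check 2→ d=(1,0) cyc+4: ok
check 3→ d=(1,0) cyc+4: ok
check 4→ d=(1,0) cyc+4: ok
check 5→ d=(0,1) cyc+4: BAD: Y-move but x=4≠5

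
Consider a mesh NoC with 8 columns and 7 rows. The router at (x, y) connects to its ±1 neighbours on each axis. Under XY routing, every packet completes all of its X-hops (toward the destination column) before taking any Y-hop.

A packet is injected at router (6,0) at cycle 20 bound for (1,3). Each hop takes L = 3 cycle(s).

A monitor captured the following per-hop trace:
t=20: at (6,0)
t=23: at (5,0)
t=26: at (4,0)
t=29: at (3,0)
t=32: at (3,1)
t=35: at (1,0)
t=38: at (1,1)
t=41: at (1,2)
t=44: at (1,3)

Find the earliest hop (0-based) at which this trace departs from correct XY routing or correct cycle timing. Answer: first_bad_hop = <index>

first_bad_hop = 4

check 1→ d=(-1,0) cyc+3: ok
check 2→ d=(-1,0) cyc+3: ok
check 3→ d=(-1,0) cyc+3: ok
check 4→ d=(0,1) cyc+3: BAD: Y-move but x=3≠1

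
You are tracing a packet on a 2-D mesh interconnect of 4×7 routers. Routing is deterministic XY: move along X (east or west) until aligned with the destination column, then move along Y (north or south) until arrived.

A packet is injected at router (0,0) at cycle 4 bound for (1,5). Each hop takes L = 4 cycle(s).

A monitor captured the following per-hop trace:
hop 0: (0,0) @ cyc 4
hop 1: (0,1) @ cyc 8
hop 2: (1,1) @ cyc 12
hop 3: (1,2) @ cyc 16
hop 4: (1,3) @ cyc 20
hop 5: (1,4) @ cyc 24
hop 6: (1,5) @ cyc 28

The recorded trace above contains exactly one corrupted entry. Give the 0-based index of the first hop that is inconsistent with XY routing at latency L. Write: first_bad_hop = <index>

check 1→ d=(0,1) cyc+4: BAD: Y-move but x=0≠1

first_bad_hop = 1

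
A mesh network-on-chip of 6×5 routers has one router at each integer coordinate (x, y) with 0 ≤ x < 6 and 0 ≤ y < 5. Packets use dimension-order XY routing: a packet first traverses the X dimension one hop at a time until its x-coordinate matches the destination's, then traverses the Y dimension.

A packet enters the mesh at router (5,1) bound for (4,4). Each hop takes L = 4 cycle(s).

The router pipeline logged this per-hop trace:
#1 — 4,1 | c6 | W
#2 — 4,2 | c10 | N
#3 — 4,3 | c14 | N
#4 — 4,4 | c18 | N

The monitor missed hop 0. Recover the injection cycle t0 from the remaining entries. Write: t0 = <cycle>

t0 = 2

The first recorded entry is hop 1 at cycle 6.
Therefore t0 = 6 − L = 2.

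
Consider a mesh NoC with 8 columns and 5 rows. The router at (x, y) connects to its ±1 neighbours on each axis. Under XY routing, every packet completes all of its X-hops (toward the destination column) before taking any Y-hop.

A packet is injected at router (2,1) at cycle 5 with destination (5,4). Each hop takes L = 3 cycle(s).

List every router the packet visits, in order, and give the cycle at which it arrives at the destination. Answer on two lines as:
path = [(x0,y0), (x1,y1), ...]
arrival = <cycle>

path = [(2,1), (3,1), (4,1), (5,1), (5,2), (5,3), (5,4)]
arrival = 23

t=5: at (2,1)
t=8: at (3,1) after E
t=11: at (4,1) after E
t=14: at (5,1) after E
t=17: at (5,2) after N
t=20: at (5,3) after N
t=23: at (5,4) after N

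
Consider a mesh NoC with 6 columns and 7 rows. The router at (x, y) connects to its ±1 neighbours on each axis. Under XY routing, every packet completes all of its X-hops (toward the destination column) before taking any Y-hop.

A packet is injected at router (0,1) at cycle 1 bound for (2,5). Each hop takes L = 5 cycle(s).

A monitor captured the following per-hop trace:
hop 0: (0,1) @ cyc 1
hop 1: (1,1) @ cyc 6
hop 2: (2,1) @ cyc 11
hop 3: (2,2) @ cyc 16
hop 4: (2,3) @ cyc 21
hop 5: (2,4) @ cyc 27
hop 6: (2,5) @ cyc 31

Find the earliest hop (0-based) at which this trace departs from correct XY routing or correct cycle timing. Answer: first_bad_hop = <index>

check 1→ d=(1,0) cyc+5: ok
check 2→ d=(1,0) cyc+5: ok
check 3→ d=(0,1) cyc+5: ok
check 4→ d=(0,1) cyc+5: ok
check 5→ d=(0,1) cyc+6: BAD: Δcyc=6≠L

first_bad_hop = 5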